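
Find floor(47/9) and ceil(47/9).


47/9 = 5.2222
floor = 5
ceil = 6

floor = 5, ceil = 6


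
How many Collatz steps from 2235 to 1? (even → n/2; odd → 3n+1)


2235 → 6706 → 3353 → 10060 → 5030 → 2515 → 7546 → 3773 → 11320 → 5660 → 2830 → 1415 → 4246 → 2123 → 6370 → 3185 → 9556 → 4778 → 2389 → 7168 → 3584 → 1792 → 896 → 448 → 224 → 112 → 56 → 28 → 14 → 7 → 22 → 11 → 34 → 17 → 52 → 26 → 13 → 40 → 20 → 10 → 5 → 16 → 8 → 4 → 2 → 1
Total steps = 45

45 steps


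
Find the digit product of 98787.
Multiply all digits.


9 × 8 × 7 × 8 × 7 = 28224


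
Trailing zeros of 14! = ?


floor(14/5) = 2
Total = 2

2 trailing zeros


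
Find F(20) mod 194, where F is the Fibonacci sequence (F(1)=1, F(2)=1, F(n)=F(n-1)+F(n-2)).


F(k) mod 194 for k=1..20:
1, 1, 2, 3, 5, 8, 13, 21, 34, 55, 89, 144, 39, 183, 28, 17, 45, 62, 107, 169
F(20) mod 194 = 169


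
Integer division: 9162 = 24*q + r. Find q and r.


9162 = 24 * 381 + 18
Check: 9144 + 18 = 9162

q = 381, r = 18


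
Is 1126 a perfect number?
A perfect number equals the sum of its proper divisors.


Proper divisors of 1126: 1, 2, 563
Sum = 1 + 2 + 563 = 566

No, 1126 is not perfect (566 ≠ 1126)


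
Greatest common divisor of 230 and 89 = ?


230 = 2 * 89 + 52
89 = 1 * 52 + 37
52 = 1 * 37 + 15
37 = 2 * 15 + 7
15 = 2 * 7 + 1
7 = 7 * 1 + 0
GCD = 1


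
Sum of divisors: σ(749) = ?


Divisors of 749: 1, 7, 107, 749
Sum = 1 + 7 + 107 + 749 = 864

σ(749) = 864


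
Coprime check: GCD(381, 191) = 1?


Euclidean algorithm:
381 = 1 * 191 + 190
191 = 1 * 190 + 1
190 = 190 * 1 + 0
GCD(381, 191) = 1

Yes, coprime (GCD = 1)


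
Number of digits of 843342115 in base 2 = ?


843342115 in base 2 = 110010010001000110000100100011
Number of digits = 30

30 digits (base 2)


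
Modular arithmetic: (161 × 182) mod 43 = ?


161 × 182 = 29302
29302 mod 43 = 19


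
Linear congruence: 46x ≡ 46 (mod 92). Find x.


GCD(46, 92) = 46 divides 46
Divide: 1x ≡ 1 (mod 2)
x ≡ 1 (mod 2)


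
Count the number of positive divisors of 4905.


4905 = 3^2 × 5^1 × 109^1
d(4905) = (2+1) × (1+1) × (1+1) = 12

12 divisors


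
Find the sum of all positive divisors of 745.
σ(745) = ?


Divisors of 745: 1, 5, 149, 745
Sum = 1 + 5 + 149 + 745 = 900

σ(745) = 900


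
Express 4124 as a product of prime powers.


4124 / 2 = 2062
2062 / 2 = 1031
1031 / 1031 = 1
4124 = 2^2 × 1031


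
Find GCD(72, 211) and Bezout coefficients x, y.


Tabular extended Euclidean (each row: r = 72*s + 211*t):
r=72, s=1, t=0
r=211, s=0, t=1
q=0: r=72, s=1, t=0   [72*(1) + 211*(0) = 72]
q=2: r=67, s=-2, t=1   [72*(-2) + 211*(1) = 67]
q=1: r=5, s=3, t=-1   [72*(3) + 211*(-1) = 5]
q=13: r=2, s=-41, t=14   [72*(-41) + 211*(14) = 2]
q=2: r=1, s=85, t=-29   [72*(85) + 211*(-29) = 1]
q=2: r=0, s=-211, t=72   [72*(-211) + 211*(72) = 0]
GCD = 1; from the row with r=1: x=85, y=-29
Check: 72*(85) + 211*(-29) = 6120 - 6119 = 1

GCD = 1, x = 85, y = -29


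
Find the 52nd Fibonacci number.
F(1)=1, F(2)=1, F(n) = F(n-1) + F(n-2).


Sequence: 1, 1, 2, 3, 5, 8, 13, 21, 34, 55, 89, 144, 233, 377, 610, 987, 1597, 2584, 4181, 6765, 10946, 17711, 28657, 46368, 75025, 121393, 196418, 317811, 514229, 832040, 1346269, 2178309, 3524578, 5702887, 9227465, 14930352, 24157817, 39088169, 63245986, 102334155, 165580141, 267914296, 433494437, 701408733, 1134903170, 1836311903, 2971215073, 4807526976, 7778742049, 12586269025, 20365011074, 32951280099
F(52) = 32951280099


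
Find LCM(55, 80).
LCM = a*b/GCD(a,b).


GCD(55, 80) = 5
LCM = 55*80/5 = 4400/5 = 880

LCM = 880


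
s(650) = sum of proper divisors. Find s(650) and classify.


Proper divisors: 1, 2, 5, 10, 13, 25, 26, 50, 65, 130, 325
Sum = 1 + 2 + 5 + 10 + 13 + 25 + 26 + 50 + 65 + 130 + 325 = 652
652 > 650 → abundant

s(650) = 652 (abundant)


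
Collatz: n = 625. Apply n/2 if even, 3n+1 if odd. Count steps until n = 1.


625 → 1876 → 938 → 469 → 1408 → 704 → 352 → 176 → 88 → 44 → 22 → 11 → 34 → 17 → 52 → 26 → 13 → 40 → 20 → 10 → 5 → 16 → 8 → 4 → 2 → 1
Total steps = 25

25 steps


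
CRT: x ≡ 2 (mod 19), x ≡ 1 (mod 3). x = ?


M = 19*3 = 57
M1 = M/19 = 3, M2 = M/3 = 19
M1^(-1) mod 19 = 13, M2^(-1) mod 3 = 1
x = 2*3*13 + 1*19*1 = 97
97 mod 57 = 40
Check: 40 mod 19 = 2 ✓, 40 mod 3 = 1 ✓

x ≡ 40 (mod 57)


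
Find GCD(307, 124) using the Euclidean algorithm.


307 = 2 * 124 + 59
124 = 2 * 59 + 6
59 = 9 * 6 + 5
6 = 1 * 5 + 1
5 = 5 * 1 + 0
GCD = 1


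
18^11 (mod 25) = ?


18^1 mod 25 = 18
18^2 mod 25 = 24
18^3 mod 25 = 7
18^4 mod 25 = 1
18^5 mod 25 = 18
18^6 mod 25 = 24
18^7 mod 25 = 7
18^8 mod 25 = 1
18^9 mod 25 = 18
18^10 mod 25 = 24
18^11 mod 25 = 7


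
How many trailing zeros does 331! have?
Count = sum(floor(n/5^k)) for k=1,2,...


floor(331/5) = 66
floor(331/25) = 13
floor(331/125) = 2
Total = 81

81 trailing zeros


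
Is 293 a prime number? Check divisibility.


Check divisors up to sqrt(293) = 17.1172
No divisors found.
293 is prime.

Yes, 293 is prime


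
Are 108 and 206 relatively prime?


Euclidean algorithm:
206 = 1 * 108 + 98
108 = 1 * 98 + 10
98 = 9 * 10 + 8
10 = 1 * 8 + 2
8 = 4 * 2 + 0
GCD(108, 206) = 2

No, not coprime (GCD = 2)


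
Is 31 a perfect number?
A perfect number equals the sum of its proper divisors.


Proper divisors of 31: 1
Sum = 1 = 1

No, 31 is not perfect (1 ≠ 31)


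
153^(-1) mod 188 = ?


Use the extended Euclidean algorithm on (188, 153); each row r = 188*s + 153*t:
r=188, s=1, t=0
r=153, s=0, t=1
q=1: r=35, s=1, t=-1   [188*(1) + 153*(-1) = 35]
q=4: r=13, s=-4, t=5   [188*(-4) + 153*(5) = 13]
q=2: r=9, s=9, t=-11   [188*(9) + 153*(-11) = 9]
q=1: r=4, s=-13, t=16   [188*(-13) + 153*(16) = 4]
q=2: r=1, s=35, t=-43   [188*(35) + 153*(-43) = 1]
q=4: r=0, s=-153, t=188   [188*(-153) + 153*(188) = 0]
GCD = 1 with t = -43, so 153*(-43) ≡ 1 (mod 188)
Inverse = -43 mod 188 = 145
Check: 153 * 145 = 22185 ≡ 1 (mod 188)

153^(-1) ≡ 145 (mod 188)


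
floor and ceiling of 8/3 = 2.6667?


8/3 = 2.6667
floor = 2
ceil = 3

floor = 2, ceil = 3


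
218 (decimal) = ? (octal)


218 (base 10) = 218 (decimal)
218 (decimal) = 332 (base 8)


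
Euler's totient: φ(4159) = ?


4159 = 4159
Prime factors: 4159
φ(4159) = 4159 × (1-1/4159)
= 4159 × 4158/4159 = 4158

φ(4159) = 4158


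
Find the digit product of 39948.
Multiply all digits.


3 × 9 × 9 × 4 × 8 = 7776


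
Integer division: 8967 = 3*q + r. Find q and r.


8967 = 3 * 2989 + 0
Check: 8967 + 0 = 8967

q = 2989, r = 0


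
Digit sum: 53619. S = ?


5 + 3 + 6 + 1 + 9 = 24


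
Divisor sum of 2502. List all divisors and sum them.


Divisors of 2502: 1, 2, 3, 6, 9, 18, 139, 278, 417, 834, 1251, 2502
Sum = 1 + 2 + 3 + 6 + 9 + 18 + 139 + 278 + 417 + 834 + 1251 + 2502 = 5460

σ(2502) = 5460


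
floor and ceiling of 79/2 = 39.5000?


79/2 = 39.5000
floor = 39
ceil = 40

floor = 39, ceil = 40


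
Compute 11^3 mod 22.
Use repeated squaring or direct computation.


11^1 mod 22 = 11
11^2 mod 22 = 11
11^3 mod 22 = 11


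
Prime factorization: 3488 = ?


3488 / 2 = 1744
1744 / 2 = 872
872 / 2 = 436
436 / 2 = 218
218 / 2 = 109
109 / 109 = 1
3488 = 2^5 × 109


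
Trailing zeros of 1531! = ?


floor(1531/5) = 306
floor(1531/25) = 61
floor(1531/125) = 12
floor(1531/625) = 2
Total = 381

381 trailing zeros


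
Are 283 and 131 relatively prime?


Euclidean algorithm:
283 = 2 * 131 + 21
131 = 6 * 21 + 5
21 = 4 * 5 + 1
5 = 5 * 1 + 0
GCD(283, 131) = 1

Yes, coprime (GCD = 1)


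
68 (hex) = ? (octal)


68 (base 16) = 104 (decimal)
104 (decimal) = 150 (base 8)


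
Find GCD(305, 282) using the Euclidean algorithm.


305 = 1 * 282 + 23
282 = 12 * 23 + 6
23 = 3 * 6 + 5
6 = 1 * 5 + 1
5 = 5 * 1 + 0
GCD = 1


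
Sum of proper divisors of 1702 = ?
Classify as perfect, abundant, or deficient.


Proper divisors: 1, 2, 23, 37, 46, 74, 851
Sum = 1 + 2 + 23 + 37 + 46 + 74 + 851 = 1034
1034 < 1702 → deficient

s(1702) = 1034 (deficient)


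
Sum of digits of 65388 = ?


6 + 5 + 3 + 8 + 8 = 30


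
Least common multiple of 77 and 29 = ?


GCD(77, 29) = 1
LCM = 77*29/1 = 2233/1 = 2233

LCM = 2233


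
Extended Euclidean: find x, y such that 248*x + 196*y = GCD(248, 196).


Tabular extended Euclidean (each row: r = 248*s + 196*t):
r=248, s=1, t=0
r=196, s=0, t=1
q=1: r=52, s=1, t=-1   [248*(1) + 196*(-1) = 52]
q=3: r=40, s=-3, t=4   [248*(-3) + 196*(4) = 40]
q=1: r=12, s=4, t=-5   [248*(4) + 196*(-5) = 12]
q=3: r=4, s=-15, t=19   [248*(-15) + 196*(19) = 4]
q=3: r=0, s=49, t=-62   [248*(49) + 196*(-62) = 0]
GCD = 4; from the row with r=4: x=-15, y=19
Check: 248*(-15) + 196*(19) = -3720 + 3724 = 4

GCD = 4, x = -15, y = 19


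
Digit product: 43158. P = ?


4 × 3 × 1 × 5 × 8 = 480


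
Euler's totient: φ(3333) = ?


3333 = 3 × 11 × 101
Prime factors: 3, 11, 101
φ(3333) = 3333 × (1-1/3) × (1-1/11) × (1-1/101)
= 3333 × 2/3 × 10/11 × 100/101 = 2000

φ(3333) = 2000


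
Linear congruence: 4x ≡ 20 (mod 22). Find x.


GCD(4, 22) = 2 divides 20
Divide: 2x ≡ 10 (mod 11)
x ≡ 5 (mod 11)


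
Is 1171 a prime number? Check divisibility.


Check divisors up to sqrt(1171) = 34.2199
No divisors found.
1171 is prime.

Yes, 1171 is prime


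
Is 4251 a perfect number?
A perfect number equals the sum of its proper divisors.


Proper divisors of 4251: 1, 3, 13, 39, 109, 327, 1417
Sum = 1 + 3 + 13 + 39 + 109 + 327 + 1417 = 1909

No, 4251 is not perfect (1909 ≠ 4251)


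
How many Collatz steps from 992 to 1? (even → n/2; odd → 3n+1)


992 → 496 → 248 → 124 → 62 → 31 → 94 → 47 → 142 → 71 → 214 → 107 → 322 → 161 → 484 → 242 → 121 → 364 → 182 → 91 → 274 → 137 → 412 → 206 → 103 → 310 → 155 → 466 → 233 → 700 → 350 → 175 → 526 → 263 → 790 → 395 → 1186 → 593 → 1780 → 890 → 445 → 1336 → 668 → 334 → 167 → 502 → 251 → 754 → 377 → 1132 → 566 → 283 → 850 → 425 → 1276 → 638 → 319 → 958 → 479 → 1438 → 719 → 2158 → 1079 → 3238 → 1619 → 4858 → 2429 → 7288 → 3644 → 1822 → 911 → 2734 → 1367 → 4102 → 2051 → 6154 → 3077 → 9232 → 4616 → 2308 → 1154 → 577 → 1732 → 866 → 433 → 1300 → 650 → 325 → 976 → 488 → 244 → 122 → 61 → 184 → 92 → 46 → 23 → 70 → 35 → 106 → 53 → 160 → 80 → 40 → 20 → 10 → 5 → 16 → 8 → 4 → 2 → 1
Total steps = 111

111 steps


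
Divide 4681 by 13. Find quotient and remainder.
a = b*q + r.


4681 = 13 * 360 + 1
Check: 4680 + 1 = 4681

q = 360, r = 1


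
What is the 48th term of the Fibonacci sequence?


Sequence: 1, 1, 2, 3, 5, 8, 13, 21, 34, 55, 89, 144, 233, 377, 610, 987, 1597, 2584, 4181, 6765, 10946, 17711, 28657, 46368, 75025, 121393, 196418, 317811, 514229, 832040, 1346269, 2178309, 3524578, 5702887, 9227465, 14930352, 24157817, 39088169, 63245986, 102334155, 165580141, 267914296, 433494437, 701408733, 1134903170, 1836311903, 2971215073, 4807526976
F(48) = 4807526976


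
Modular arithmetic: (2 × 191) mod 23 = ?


2 × 191 = 382
382 mod 23 = 14


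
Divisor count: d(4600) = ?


4600 = 2^3 × 5^2 × 23^1
d(4600) = (3+1) × (2+1) × (1+1) = 24

24 divisors


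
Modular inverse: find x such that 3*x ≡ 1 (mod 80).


Use the extended Euclidean algorithm on (80, 3); each row r = 80*s + 3*t:
r=80, s=1, t=0
r=3, s=0, t=1
q=26: r=2, s=1, t=-26   [80*(1) + 3*(-26) = 2]
q=1: r=1, s=-1, t=27   [80*(-1) + 3*(27) = 1]
q=2: r=0, s=3, t=-80   [80*(3) + 3*(-80) = 0]
GCD = 1 with t = 27, so 3*(27) ≡ 1 (mod 80)
Inverse = 27 mod 80 = 27
Check: 3 * 27 = 81 ≡ 1 (mod 80)

3^(-1) ≡ 27 (mod 80)


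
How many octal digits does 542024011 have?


542024011 in base 8 = 4023520513
Number of digits = 10

10 digits (base 8)


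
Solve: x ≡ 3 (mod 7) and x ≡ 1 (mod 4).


M = 7*4 = 28
M1 = M/7 = 4, M2 = M/4 = 7
M1^(-1) mod 7 = 2, M2^(-1) mod 4 = 3
x = 3*4*2 + 1*7*3 = 45
45 mod 28 = 17
Check: 17 mod 7 = 3 ✓, 17 mod 4 = 1 ✓

x ≡ 17 (mod 28)


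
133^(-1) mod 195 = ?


Use the extended Euclidean algorithm on (195, 133); each row r = 195*s + 133*t:
r=195, s=1, t=0
r=133, s=0, t=1
q=1: r=62, s=1, t=-1   [195*(1) + 133*(-1) = 62]
q=2: r=9, s=-2, t=3   [195*(-2) + 133*(3) = 9]
q=6: r=8, s=13, t=-19   [195*(13) + 133*(-19) = 8]
q=1: r=1, s=-15, t=22   [195*(-15) + 133*(22) = 1]
q=8: r=0, s=133, t=-195   [195*(133) + 133*(-195) = 0]
GCD = 1 with t = 22, so 133*(22) ≡ 1 (mod 195)
Inverse = 22 mod 195 = 22
Check: 133 * 22 = 2926 ≡ 1 (mod 195)

133^(-1) ≡ 22 (mod 195)


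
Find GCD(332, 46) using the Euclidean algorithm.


332 = 7 * 46 + 10
46 = 4 * 10 + 6
10 = 1 * 6 + 4
6 = 1 * 4 + 2
4 = 2 * 2 + 0
GCD = 2


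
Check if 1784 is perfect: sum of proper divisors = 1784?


Proper divisors of 1784: 1, 2, 4, 8, 223, 446, 892
Sum = 1 + 2 + 4 + 8 + 223 + 446 + 892 = 1576

No, 1784 is not perfect (1576 ≠ 1784)


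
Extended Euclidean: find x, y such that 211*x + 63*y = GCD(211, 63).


Tabular extended Euclidean (each row: r = 211*s + 63*t):
r=211, s=1, t=0
r=63, s=0, t=1
q=3: r=22, s=1, t=-3   [211*(1) + 63*(-3) = 22]
q=2: r=19, s=-2, t=7   [211*(-2) + 63*(7) = 19]
q=1: r=3, s=3, t=-10   [211*(3) + 63*(-10) = 3]
q=6: r=1, s=-20, t=67   [211*(-20) + 63*(67) = 1]
q=3: r=0, s=63, t=-211   [211*(63) + 63*(-211) = 0]
GCD = 1; from the row with r=1: x=-20, y=67
Check: 211*(-20) + 63*(67) = -4220 + 4221 = 1

GCD = 1, x = -20, y = 67


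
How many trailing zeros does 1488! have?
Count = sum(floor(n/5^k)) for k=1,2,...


floor(1488/5) = 297
floor(1488/25) = 59
floor(1488/125) = 11
floor(1488/625) = 2
Total = 369

369 trailing zeros


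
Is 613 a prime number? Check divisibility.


Check divisors up to sqrt(613) = 24.7588
No divisors found.
613 is prime.

Yes, 613 is prime


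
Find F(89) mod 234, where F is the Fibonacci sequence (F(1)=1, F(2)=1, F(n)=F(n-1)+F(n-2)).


F(k) mod 234 for k=1..89:
1, 1, 2, 3, 5, 8, 13, 21, 34, 55, 89, 144, 233, 143, 142, 51, 193, 10, 203, 213, 182, 161, 109, 36, 145, 181, 92, 39, 131, 170, 67, 3, 70, 73, 143, 216, 125, 107, 232, 105, 103, 208, 77, 51, 128, 179, 73, 18, 91, 109, 200, 75, 41, 116, 157, 39, 196, 1, 197, 198, 161, 125, 52, 177, 229, 172, 167, 105, 38, 143, 181, 90, 37, 127, 164, 57, 221, 44, 31, 75, 106, 181, 53, 0, 53, 53, 106, 159, 31
F(89) mod 234 = 31


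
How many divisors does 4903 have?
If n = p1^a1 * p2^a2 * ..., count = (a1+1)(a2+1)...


4903 = 4903^1
d(4903) = (1+1) = 2

2 divisors


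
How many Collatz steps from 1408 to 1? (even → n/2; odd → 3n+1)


1408 → 704 → 352 → 176 → 88 → 44 → 22 → 11 → 34 → 17 → 52 → 26 → 13 → 40 → 20 → 10 → 5 → 16 → 8 → 4 → 2 → 1
Total steps = 21

21 steps


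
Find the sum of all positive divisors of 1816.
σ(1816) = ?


Divisors of 1816: 1, 2, 4, 8, 227, 454, 908, 1816
Sum = 1 + 2 + 4 + 8 + 227 + 454 + 908 + 1816 = 3420

σ(1816) = 3420


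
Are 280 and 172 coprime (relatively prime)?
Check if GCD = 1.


Euclidean algorithm:
280 = 1 * 172 + 108
172 = 1 * 108 + 64
108 = 1 * 64 + 44
64 = 1 * 44 + 20
44 = 2 * 20 + 4
20 = 5 * 4 + 0
GCD(280, 172) = 4

No, not coprime (GCD = 4)


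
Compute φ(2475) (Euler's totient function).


2475 = 3^2 × 5^2 × 11
Prime factors: 3, 5, 11
φ(2475) = 2475 × (1-1/3) × (1-1/5) × (1-1/11)
= 2475 × 2/3 × 4/5 × 10/11 = 1200

φ(2475) = 1200


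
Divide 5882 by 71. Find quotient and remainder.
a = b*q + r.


5882 = 71 * 82 + 60
Check: 5822 + 60 = 5882

q = 82, r = 60


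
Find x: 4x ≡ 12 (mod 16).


GCD(4, 16) = 4 divides 12
Divide: 1x ≡ 3 (mod 4)
x ≡ 3 (mod 4)


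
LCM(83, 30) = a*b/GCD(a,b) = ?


GCD(83, 30) = 1
LCM = 83*30/1 = 2490/1 = 2490

LCM = 2490


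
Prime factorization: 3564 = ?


3564 / 2 = 1782
1782 / 2 = 891
891 / 3 = 297
297 / 3 = 99
99 / 3 = 33
33 / 3 = 11
11 / 11 = 1
3564 = 2^2 × 3^4 × 11


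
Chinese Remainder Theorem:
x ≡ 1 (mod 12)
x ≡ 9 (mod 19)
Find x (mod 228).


M = 12*19 = 228
M1 = M/12 = 19, M2 = M/19 = 12
M1^(-1) mod 12 = 7, M2^(-1) mod 19 = 8
x = 1*19*7 + 9*12*8 = 997
997 mod 228 = 85
Check: 85 mod 12 = 1 ✓, 85 mod 19 = 9 ✓

x ≡ 85 (mod 228)


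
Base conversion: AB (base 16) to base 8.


AB (base 16) = 171 (decimal)
171 (decimal) = 253 (base 8)


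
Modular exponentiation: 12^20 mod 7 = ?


12^1 mod 7 = 5
12^2 mod 7 = 4
12^3 mod 7 = 6
12^4 mod 7 = 2
12^5 mod 7 = 3
12^6 mod 7 = 1
12^7 mod 7 = 5
12^8 mod 7 = 4
12^9 mod 7 = 6
12^10 mod 7 = 2
12^11 mod 7 = 3
12^12 mod 7 = 1
12^13 mod 7 = 5
12^14 mod 7 = 4
12^15 mod 7 = 6
12^16 mod 7 = 2
12^17 mod 7 = 3
12^18 mod 7 = 1
12^19 mod 7 = 5
12^20 mod 7 = 4


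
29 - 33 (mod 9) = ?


29 - 33 = -4
-4 mod 9 = 5


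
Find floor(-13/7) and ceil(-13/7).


-13/7 = -1.8571
floor = -2
ceil = -1

floor = -2, ceil = -1


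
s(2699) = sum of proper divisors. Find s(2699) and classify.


Proper divisors: 1
Sum = 1 = 1
1 < 2699 → deficient

s(2699) = 1 (deficient)


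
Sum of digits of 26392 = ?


2 + 6 + 3 + 9 + 2 = 22


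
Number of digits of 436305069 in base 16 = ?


436305069 in base 16 = 1A017CAD
Number of digits = 8

8 digits (base 16)


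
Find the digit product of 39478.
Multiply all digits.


3 × 9 × 4 × 7 × 8 = 6048


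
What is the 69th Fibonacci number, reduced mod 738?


F(k) mod 738 for k=1..69:
1, 1, 2, 3, 5, 8, 13, 21, 34, 55, 89, 144, 233, 377, 610, 249, 121, 370, 491, 123, 614, 737, 613, 612, 487, 361, 110, 471, 581, 314, 157, 471, 628, 361, 251, 612, 125, 737, 124, 123, 247, 370, 617, 249, 128, 377, 505, 144, 649, 55, 704, 21, 725, 8, 733, 3, 736, 1, 737, 0, 737, 737, 736, 735, 733, 730, 725, 717, 704
F(69) mod 738 = 704


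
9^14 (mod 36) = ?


9^1 mod 36 = 9
9^2 mod 36 = 9
9^3 mod 36 = 9
9^4 mod 36 = 9
9^5 mod 36 = 9
9^6 mod 36 = 9
9^7 mod 36 = 9
9^8 mod 36 = 9
9^9 mod 36 = 9
9^10 mod 36 = 9
9^11 mod 36 = 9
9^12 mod 36 = 9
9^13 mod 36 = 9
9^14 mod 36 = 9


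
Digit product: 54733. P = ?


5 × 4 × 7 × 3 × 3 = 1260


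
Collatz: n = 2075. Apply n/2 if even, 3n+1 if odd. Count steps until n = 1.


2075 → 6226 → 3113 → 9340 → 4670 → 2335 → 7006 → 3503 → 10510 → 5255 → 15766 → 7883 → 23650 → 11825 → 35476 → 17738 → 8869 → 26608 → 13304 → 6652 → 3326 → 1663 → 4990 → 2495 → 7486 → 3743 → 11230 → 5615 → 16846 → 8423 → 25270 → 12635 → 37906 → 18953 → 56860 → 28430 → 14215 → 42646 → 21323 → 63970 → 31985 → 95956 → 47978 → 23989 → 71968 → 35984 → 17992 → 8996 → 4498 → 2249 → 6748 → 3374 → 1687 → 5062 → 2531 → 7594 → 3797 → 11392 → 5696 → 2848 → 1424 → 712 → 356 → 178 → 89 → 268 → 134 → 67 → 202 → 101 → 304 → 152 → 76 → 38 → 19 → 58 → 29 → 88 → 44 → 22 → 11 → 34 → 17 → 52 → 26 → 13 → 40 → 20 → 10 → 5 → 16 → 8 → 4 → 2 → 1
Total steps = 94

94 steps


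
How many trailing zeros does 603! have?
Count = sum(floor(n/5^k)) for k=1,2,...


floor(603/5) = 120
floor(603/25) = 24
floor(603/125) = 4
Total = 148

148 trailing zeros


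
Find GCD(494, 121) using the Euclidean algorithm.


494 = 4 * 121 + 10
121 = 12 * 10 + 1
10 = 10 * 1 + 0
GCD = 1


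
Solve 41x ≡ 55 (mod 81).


GCD(41, 81) = 1, unique solution
a^(-1) mod 81 = 2
x = 2 * 55 mod 81 = 29

x ≡ 29 (mod 81)


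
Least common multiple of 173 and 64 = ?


GCD(173, 64) = 1
LCM = 173*64/1 = 11072/1 = 11072

LCM = 11072


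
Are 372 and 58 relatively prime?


Euclidean algorithm:
372 = 6 * 58 + 24
58 = 2 * 24 + 10
24 = 2 * 10 + 4
10 = 2 * 4 + 2
4 = 2 * 2 + 0
GCD(372, 58) = 2

No, not coprime (GCD = 2)


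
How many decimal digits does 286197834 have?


286197834 has 9 digits in base 10
floor(log10(286197834)) + 1 = floor(8.4567) + 1 = 9

9 digits (base 10)


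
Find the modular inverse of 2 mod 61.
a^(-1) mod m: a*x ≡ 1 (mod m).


Use the extended Euclidean algorithm on (61, 2); each row r = 61*s + 2*t:
r=61, s=1, t=0
r=2, s=0, t=1
q=30: r=1, s=1, t=-30   [61*(1) + 2*(-30) = 1]
q=2: r=0, s=-2, t=61   [61*(-2) + 2*(61) = 0]
GCD = 1 with t = -30, so 2*(-30) ≡ 1 (mod 61)
Inverse = -30 mod 61 = 31
Check: 2 * 31 = 62 ≡ 1 (mod 61)

2^(-1) ≡ 31 (mod 61)


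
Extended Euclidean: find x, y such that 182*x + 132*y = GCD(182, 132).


Tabular extended Euclidean (each row: r = 182*s + 132*t):
r=182, s=1, t=0
r=132, s=0, t=1
q=1: r=50, s=1, t=-1   [182*(1) + 132*(-1) = 50]
q=2: r=32, s=-2, t=3   [182*(-2) + 132*(3) = 32]
q=1: r=18, s=3, t=-4   [182*(3) + 132*(-4) = 18]
q=1: r=14, s=-5, t=7   [182*(-5) + 132*(7) = 14]
q=1: r=4, s=8, t=-11   [182*(8) + 132*(-11) = 4]
q=3: r=2, s=-29, t=40   [182*(-29) + 132*(40) = 2]
q=2: r=0, s=66, t=-91   [182*(66) + 132*(-91) = 0]
GCD = 2; from the row with r=2: x=-29, y=40
Check: 182*(-29) + 132*(40) = -5278 + 5280 = 2

GCD = 2, x = -29, y = 40


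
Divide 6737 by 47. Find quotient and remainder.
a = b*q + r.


6737 = 47 * 143 + 16
Check: 6721 + 16 = 6737

q = 143, r = 16


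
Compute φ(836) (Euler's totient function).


836 = 2^2 × 11 × 19
Prime factors: 2, 11, 19
φ(836) = 836 × (1-1/2) × (1-1/11) × (1-1/19)
= 836 × 1/2 × 10/11 × 18/19 = 360

φ(836) = 360


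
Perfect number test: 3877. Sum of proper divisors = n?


Proper divisors of 3877: 1
Sum = 1 = 1

No, 3877 is not perfect (1 ≠ 3877)


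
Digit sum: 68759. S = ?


6 + 8 + 7 + 5 + 9 = 35


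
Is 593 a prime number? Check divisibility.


Check divisors up to sqrt(593) = 24.3516
No divisors found.
593 is prime.

Yes, 593 is prime


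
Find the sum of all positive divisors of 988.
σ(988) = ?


Divisors of 988: 1, 2, 4, 13, 19, 26, 38, 52, 76, 247, 494, 988
Sum = 1 + 2 + 4 + 13 + 19 + 26 + 38 + 52 + 76 + 247 + 494 + 988 = 1960

σ(988) = 1960


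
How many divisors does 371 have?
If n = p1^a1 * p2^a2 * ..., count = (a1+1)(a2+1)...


371 = 7^1 × 53^1
d(371) = (1+1) × (1+1) = 4

4 divisors


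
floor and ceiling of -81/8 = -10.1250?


-81/8 = -10.1250
floor = -11
ceil = -10

floor = -11, ceil = -10


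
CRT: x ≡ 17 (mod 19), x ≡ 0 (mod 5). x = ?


M = 19*5 = 95
M1 = M/19 = 5, M2 = M/5 = 19
M1^(-1) mod 19 = 4, M2^(-1) mod 5 = 4
x = 17*5*4 + 0*19*4 = 340
340 mod 95 = 55
Check: 55 mod 19 = 17 ✓, 55 mod 5 = 0 ✓

x ≡ 55 (mod 95)


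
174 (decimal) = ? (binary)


174 (base 10) = 174 (decimal)
174 (decimal) = 10101110 (base 2)


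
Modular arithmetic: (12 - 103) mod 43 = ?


12 - 103 = -91
-91 mod 43 = 38


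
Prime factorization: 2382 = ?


2382 / 2 = 1191
1191 / 3 = 397
397 / 397 = 1
2382 = 2 × 3 × 397


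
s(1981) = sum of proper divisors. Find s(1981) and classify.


Proper divisors: 1, 7, 283
Sum = 1 + 7 + 283 = 291
291 < 1981 → deficient

s(1981) = 291 (deficient)


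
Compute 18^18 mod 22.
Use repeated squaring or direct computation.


18^1 mod 22 = 18
18^2 mod 22 = 16
18^3 mod 22 = 2
18^4 mod 22 = 14
18^5 mod 22 = 10
18^6 mod 22 = 4
18^7 mod 22 = 6
18^8 mod 22 = 20
18^9 mod 22 = 8
18^10 mod 22 = 12
18^11 mod 22 = 18
18^12 mod 22 = 16
18^13 mod 22 = 2
18^14 mod 22 = 14
18^15 mod 22 = 10
18^16 mod 22 = 4
18^17 mod 22 = 6
18^18 mod 22 = 20


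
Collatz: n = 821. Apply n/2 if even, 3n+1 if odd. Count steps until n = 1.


821 → 2464 → 1232 → 616 → 308 → 154 → 77 → 232 → 116 → 58 → 29 → 88 → 44 → 22 → 11 → 34 → 17 → 52 → 26 → 13 → 40 → 20 → 10 → 5 → 16 → 8 → 4 → 2 → 1
Total steps = 28

28 steps


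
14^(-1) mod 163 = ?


Use the extended Euclidean algorithm on (163, 14); each row r = 163*s + 14*t:
r=163, s=1, t=0
r=14, s=0, t=1
q=11: r=9, s=1, t=-11   [163*(1) + 14*(-11) = 9]
q=1: r=5, s=-1, t=12   [163*(-1) + 14*(12) = 5]
q=1: r=4, s=2, t=-23   [163*(2) + 14*(-23) = 4]
q=1: r=1, s=-3, t=35   [163*(-3) + 14*(35) = 1]
q=4: r=0, s=14, t=-163   [163*(14) + 14*(-163) = 0]
GCD = 1 with t = 35, so 14*(35) ≡ 1 (mod 163)
Inverse = 35 mod 163 = 35
Check: 14 * 35 = 490 ≡ 1 (mod 163)

14^(-1) ≡ 35 (mod 163)


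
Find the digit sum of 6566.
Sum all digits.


6 + 5 + 6 + 6 = 23


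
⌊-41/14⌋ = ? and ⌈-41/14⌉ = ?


-41/14 = -2.9286
floor = -3
ceil = -2

floor = -3, ceil = -2


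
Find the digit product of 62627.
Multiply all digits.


6 × 2 × 6 × 2 × 7 = 1008


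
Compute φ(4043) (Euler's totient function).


4043 = 13 × 311
Prime factors: 13, 311
φ(4043) = 4043 × (1-1/13) × (1-1/311)
= 4043 × 12/13 × 310/311 = 3720

φ(4043) = 3720


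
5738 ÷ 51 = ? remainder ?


5738 = 51 * 112 + 26
Check: 5712 + 26 = 5738

q = 112, r = 26


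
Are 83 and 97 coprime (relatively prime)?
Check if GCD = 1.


Euclidean algorithm:
97 = 1 * 83 + 14
83 = 5 * 14 + 13
14 = 1 * 13 + 1
13 = 13 * 1 + 0
GCD(83, 97) = 1

Yes, coprime (GCD = 1)


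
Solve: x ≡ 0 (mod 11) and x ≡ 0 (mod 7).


M = 11*7 = 77
M1 = M/11 = 7, M2 = M/7 = 11
M1^(-1) mod 11 = 8, M2^(-1) mod 7 = 2
x = 0*7*8 + 0*11*2 = 0
0 mod 77 = 0
Check: 0 mod 11 = 0 ✓, 0 mod 7 = 0 ✓

x ≡ 0 (mod 77)


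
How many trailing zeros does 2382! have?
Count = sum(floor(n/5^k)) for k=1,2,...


floor(2382/5) = 476
floor(2382/25) = 95
floor(2382/125) = 19
floor(2382/625) = 3
Total = 593

593 trailing zeros


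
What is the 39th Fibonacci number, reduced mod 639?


F(k) mod 639 for k=1..39:
1, 1, 2, 3, 5, 8, 13, 21, 34, 55, 89, 144, 233, 377, 610, 348, 319, 28, 347, 375, 83, 458, 541, 360, 262, 622, 245, 228, 473, 62, 535, 597, 493, 451, 305, 117, 422, 539, 322
F(39) mod 639 = 322


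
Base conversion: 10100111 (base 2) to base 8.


10100111 (base 2) = 167 (decimal)
167 (decimal) = 247 (base 8)


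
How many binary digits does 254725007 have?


254725007 in base 2 = 1111001011101100101110001111
Number of digits = 28

28 digits (base 2)


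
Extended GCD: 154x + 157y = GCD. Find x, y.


Tabular extended Euclidean (each row: r = 154*s + 157*t):
r=154, s=1, t=0
r=157, s=0, t=1
q=0: r=154, s=1, t=0   [154*(1) + 157*(0) = 154]
q=1: r=3, s=-1, t=1   [154*(-1) + 157*(1) = 3]
q=51: r=1, s=52, t=-51   [154*(52) + 157*(-51) = 1]
q=3: r=0, s=-157, t=154   [154*(-157) + 157*(154) = 0]
GCD = 1; from the row with r=1: x=52, y=-51
Check: 154*(52) + 157*(-51) = 8008 - 8007 = 1

GCD = 1, x = 52, y = -51


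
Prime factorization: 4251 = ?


4251 / 3 = 1417
1417 / 13 = 109
109 / 109 = 1
4251 = 3 × 13 × 109


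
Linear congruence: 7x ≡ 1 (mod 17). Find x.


GCD(7, 17) = 1, unique solution
a^(-1) mod 17 = 5
x = 5 * 1 mod 17 = 5

x ≡ 5 (mod 17)


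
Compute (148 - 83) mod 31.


148 - 83 = 65
65 mod 31 = 3


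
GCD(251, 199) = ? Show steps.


251 = 1 * 199 + 52
199 = 3 * 52 + 43
52 = 1 * 43 + 9
43 = 4 * 9 + 7
9 = 1 * 7 + 2
7 = 3 * 2 + 1
2 = 2 * 1 + 0
GCD = 1


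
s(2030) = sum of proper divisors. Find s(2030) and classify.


Proper divisors: 1, 2, 5, 7, 10, 14, 29, 35, 58, 70, 145, 203, 290, 406, 1015
Sum = 1 + 2 + 5 + 7 + 10 + 14 + 29 + 35 + 58 + 70 + 145 + 203 + 290 + 406 + 1015 = 2290
2290 > 2030 → abundant

s(2030) = 2290 (abundant)


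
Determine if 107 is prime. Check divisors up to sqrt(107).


Check divisors up to sqrt(107) = 10.3441
No divisors found.
107 is prime.

Yes, 107 is prime


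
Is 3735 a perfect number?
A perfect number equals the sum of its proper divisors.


Proper divisors of 3735: 1, 3, 5, 9, 15, 45, 83, 249, 415, 747, 1245
Sum = 1 + 3 + 5 + 9 + 15 + 45 + 83 + 249 + 415 + 747 + 1245 = 2817

No, 3735 is not perfect (2817 ≠ 3735)


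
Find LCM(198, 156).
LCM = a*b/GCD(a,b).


GCD(198, 156) = 6
LCM = 198*156/6 = 30888/6 = 5148

LCM = 5148


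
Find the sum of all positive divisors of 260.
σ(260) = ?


Divisors of 260: 1, 2, 4, 5, 10, 13, 20, 26, 52, 65, 130, 260
Sum = 1 + 2 + 4 + 5 + 10 + 13 + 20 + 26 + 52 + 65 + 130 + 260 = 588

σ(260) = 588


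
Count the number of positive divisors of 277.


277 = 277^1
d(277) = (1+1) = 2

2 divisors


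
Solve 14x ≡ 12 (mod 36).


GCD(14, 36) = 2 divides 12
Divide: 7x ≡ 6 (mod 18)
x ≡ 6 (mod 18)


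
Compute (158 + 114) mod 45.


158 + 114 = 272
272 mod 45 = 2


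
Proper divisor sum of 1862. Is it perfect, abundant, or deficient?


Proper divisors: 1, 2, 7, 14, 19, 38, 49, 98, 133, 266, 931
Sum = 1 + 2 + 7 + 14 + 19 + 38 + 49 + 98 + 133 + 266 + 931 = 1558
1558 < 1862 → deficient

s(1862) = 1558 (deficient)


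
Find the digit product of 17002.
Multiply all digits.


1 × 7 × 0 × 0 × 2 = 0


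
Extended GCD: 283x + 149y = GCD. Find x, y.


Tabular extended Euclidean (each row: r = 283*s + 149*t):
r=283, s=1, t=0
r=149, s=0, t=1
q=1: r=134, s=1, t=-1   [283*(1) + 149*(-1) = 134]
q=1: r=15, s=-1, t=2   [283*(-1) + 149*(2) = 15]
q=8: r=14, s=9, t=-17   [283*(9) + 149*(-17) = 14]
q=1: r=1, s=-10, t=19   [283*(-10) + 149*(19) = 1]
q=14: r=0, s=149, t=-283   [283*(149) + 149*(-283) = 0]
GCD = 1; from the row with r=1: x=-10, y=19
Check: 283*(-10) + 149*(19) = -2830 + 2831 = 1

GCD = 1, x = -10, y = 19


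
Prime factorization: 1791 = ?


1791 / 3 = 597
597 / 3 = 199
199 / 199 = 1
1791 = 3^2 × 199


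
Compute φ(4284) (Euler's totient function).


4284 = 2^2 × 3^2 × 7 × 17
Prime factors: 2, 3, 7, 17
φ(4284) = 4284 × (1-1/2) × (1-1/3) × (1-1/7) × (1-1/17)
= 4284 × 1/2 × 2/3 × 6/7 × 16/17 = 1152

φ(4284) = 1152


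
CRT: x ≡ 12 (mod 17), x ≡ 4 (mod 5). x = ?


M = 17*5 = 85
M1 = M/17 = 5, M2 = M/5 = 17
M1^(-1) mod 17 = 7, M2^(-1) mod 5 = 3
x = 12*5*7 + 4*17*3 = 624
624 mod 85 = 29
Check: 29 mod 17 = 12 ✓, 29 mod 5 = 4 ✓

x ≡ 29 (mod 85)


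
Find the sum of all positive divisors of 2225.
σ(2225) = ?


Divisors of 2225: 1, 5, 25, 89, 445, 2225
Sum = 1 + 5 + 25 + 89 + 445 + 2225 = 2790

σ(2225) = 2790


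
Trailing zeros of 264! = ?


floor(264/5) = 52
floor(264/25) = 10
floor(264/125) = 2
Total = 64

64 trailing zeros


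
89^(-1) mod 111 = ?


Use the extended Euclidean algorithm on (111, 89); each row r = 111*s + 89*t:
r=111, s=1, t=0
r=89, s=0, t=1
q=1: r=22, s=1, t=-1   [111*(1) + 89*(-1) = 22]
q=4: r=1, s=-4, t=5   [111*(-4) + 89*(5) = 1]
q=22: r=0, s=89, t=-111   [111*(89) + 89*(-111) = 0]
GCD = 1 with t = 5, so 89*(5) ≡ 1 (mod 111)
Inverse = 5 mod 111 = 5
Check: 89 * 5 = 445 ≡ 1 (mod 111)

89^(-1) ≡ 5 (mod 111)


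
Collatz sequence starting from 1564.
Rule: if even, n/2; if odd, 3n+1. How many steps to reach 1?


1564 → 782 → 391 → 1174 → 587 → 1762 → 881 → 2644 → 1322 → 661 → 1984 → 992 → 496 → 248 → 124 → 62 → 31 → 94 → 47 → 142 → 71 → 214 → 107 → 322 → 161 → 484 → 242 → 121 → 364 → 182 → 91 → 274 → 137 → 412 → 206 → 103 → 310 → 155 → 466 → 233 → 700 → 350 → 175 → 526 → 263 → 790 → 395 → 1186 → 593 → 1780 → 890 → 445 → 1336 → 668 → 334 → 167 → 502 → 251 → 754 → 377 → 1132 → 566 → 283 → 850 → 425 → 1276 → 638 → 319 → 958 → 479 → 1438 → 719 → 2158 → 1079 → 3238 → 1619 → 4858 → 2429 → 7288 → 3644 → 1822 → 911 → 2734 → 1367 → 4102 → 2051 → 6154 → 3077 → 9232 → 4616 → 2308 → 1154 → 577 → 1732 → 866 → 433 → 1300 → 650 → 325 → 976 → 488 → 244 → 122 → 61 → 184 → 92 → 46 → 23 → 70 → 35 → 106 → 53 → 160 → 80 → 40 → 20 → 10 → 5 → 16 → 8 → 4 → 2 → 1
Total steps = 122

122 steps


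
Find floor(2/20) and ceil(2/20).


2/20 = 0.1000
floor = 0
ceil = 1

floor = 0, ceil = 1


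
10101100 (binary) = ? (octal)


10101100 (base 2) = 172 (decimal)
172 (decimal) = 254 (base 8)


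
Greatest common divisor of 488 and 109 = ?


488 = 4 * 109 + 52
109 = 2 * 52 + 5
52 = 10 * 5 + 2
5 = 2 * 2 + 1
2 = 2 * 1 + 0
GCD = 1


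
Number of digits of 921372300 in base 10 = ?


921372300 has 9 digits in base 10
floor(log10(921372300)) + 1 = floor(8.9644) + 1 = 9

9 digits (base 10)


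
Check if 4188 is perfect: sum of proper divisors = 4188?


Proper divisors of 4188: 1, 2, 3, 4, 6, 12, 349, 698, 1047, 1396, 2094
Sum = 1 + 2 + 3 + 4 + 6 + 12 + 349 + 698 + 1047 + 1396 + 2094 = 5612

No, 4188 is not perfect (5612 ≠ 4188)


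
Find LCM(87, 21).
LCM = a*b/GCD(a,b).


GCD(87, 21) = 3
LCM = 87*21/3 = 1827/3 = 609

LCM = 609


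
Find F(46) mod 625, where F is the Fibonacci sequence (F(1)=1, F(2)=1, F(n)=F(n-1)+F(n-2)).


F(k) mod 625 for k=1..46:
1, 1, 2, 3, 5, 8, 13, 21, 34, 55, 89, 144, 233, 377, 610, 362, 347, 84, 431, 515, 321, 211, 532, 118, 25, 143, 168, 311, 479, 165, 19, 184, 203, 387, 590, 352, 317, 44, 361, 405, 141, 546, 62, 608, 45, 28
F(46) mod 625 = 28


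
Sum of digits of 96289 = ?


9 + 6 + 2 + 8 + 9 = 34


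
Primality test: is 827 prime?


Check divisors up to sqrt(827) = 28.7576
No divisors found.
827 is prime.

Yes, 827 is prime


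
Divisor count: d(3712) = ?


3712 = 2^7 × 29^1
d(3712) = (7+1) × (1+1) = 16

16 divisors


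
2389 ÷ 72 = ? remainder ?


2389 = 72 * 33 + 13
Check: 2376 + 13 = 2389

q = 33, r = 13


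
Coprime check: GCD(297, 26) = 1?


Euclidean algorithm:
297 = 11 * 26 + 11
26 = 2 * 11 + 4
11 = 2 * 4 + 3
4 = 1 * 3 + 1
3 = 3 * 1 + 0
GCD(297, 26) = 1

Yes, coprime (GCD = 1)


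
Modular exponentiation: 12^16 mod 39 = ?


12^1 mod 39 = 12
12^2 mod 39 = 27
12^3 mod 39 = 12
12^4 mod 39 = 27
12^5 mod 39 = 12
12^6 mod 39 = 27
12^7 mod 39 = 12
12^8 mod 39 = 27
12^9 mod 39 = 12
12^10 mod 39 = 27
12^11 mod 39 = 12
12^12 mod 39 = 27
12^13 mod 39 = 12
12^14 mod 39 = 27
12^15 mod 39 = 12
12^16 mod 39 = 27


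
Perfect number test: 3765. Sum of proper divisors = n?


Proper divisors of 3765: 1, 3, 5, 15, 251, 753, 1255
Sum = 1 + 3 + 5 + 15 + 251 + 753 + 1255 = 2283

No, 3765 is not perfect (2283 ≠ 3765)


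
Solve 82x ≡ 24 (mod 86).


GCD(82, 86) = 2 divides 24
Divide: 41x ≡ 12 (mod 43)
x ≡ 37 (mod 43)


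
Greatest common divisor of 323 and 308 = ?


323 = 1 * 308 + 15
308 = 20 * 15 + 8
15 = 1 * 8 + 7
8 = 1 * 7 + 1
7 = 7 * 1 + 0
GCD = 1


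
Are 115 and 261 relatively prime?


Euclidean algorithm:
261 = 2 * 115 + 31
115 = 3 * 31 + 22
31 = 1 * 22 + 9
22 = 2 * 9 + 4
9 = 2 * 4 + 1
4 = 4 * 1 + 0
GCD(115, 261) = 1

Yes, coprime (GCD = 1)


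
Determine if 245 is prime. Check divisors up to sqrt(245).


245 / 5 = 49 (exact division)
245 is NOT prime.

No, 245 is not prime


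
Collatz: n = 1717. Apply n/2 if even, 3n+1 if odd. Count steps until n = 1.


1717 → 5152 → 2576 → 1288 → 644 → 322 → 161 → 484 → 242 → 121 → 364 → 182 → 91 → 274 → 137 → 412 → 206 → 103 → 310 → 155 → 466 → 233 → 700 → 350 → 175 → 526 → 263 → 790 → 395 → 1186 → 593 → 1780 → 890 → 445 → 1336 → 668 → 334 → 167 → 502 → 251 → 754 → 377 → 1132 → 566 → 283 → 850 → 425 → 1276 → 638 → 319 → 958 → 479 → 1438 → 719 → 2158 → 1079 → 3238 → 1619 → 4858 → 2429 → 7288 → 3644 → 1822 → 911 → 2734 → 1367 → 4102 → 2051 → 6154 → 3077 → 9232 → 4616 → 2308 → 1154 → 577 → 1732 → 866 → 433 → 1300 → 650 → 325 → 976 → 488 → 244 → 122 → 61 → 184 → 92 → 46 → 23 → 70 → 35 → 106 → 53 → 160 → 80 → 40 → 20 → 10 → 5 → 16 → 8 → 4 → 2 → 1
Total steps = 104

104 steps


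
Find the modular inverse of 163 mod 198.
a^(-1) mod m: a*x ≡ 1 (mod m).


Use the extended Euclidean algorithm on (198, 163); each row r = 198*s + 163*t:
r=198, s=1, t=0
r=163, s=0, t=1
q=1: r=35, s=1, t=-1   [198*(1) + 163*(-1) = 35]
q=4: r=23, s=-4, t=5   [198*(-4) + 163*(5) = 23]
q=1: r=12, s=5, t=-6   [198*(5) + 163*(-6) = 12]
q=1: r=11, s=-9, t=11   [198*(-9) + 163*(11) = 11]
q=1: r=1, s=14, t=-17   [198*(14) + 163*(-17) = 1]
q=11: r=0, s=-163, t=198   [198*(-163) + 163*(198) = 0]
GCD = 1 with t = -17, so 163*(-17) ≡ 1 (mod 198)
Inverse = -17 mod 198 = 181
Check: 163 * 181 = 29503 ≡ 1 (mod 198)

163^(-1) ≡ 181 (mod 198)


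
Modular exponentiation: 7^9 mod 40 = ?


7^1 mod 40 = 7
7^2 mod 40 = 9
7^3 mod 40 = 23
7^4 mod 40 = 1
7^5 mod 40 = 7
7^6 mod 40 = 9
7^7 mod 40 = 23
7^8 mod 40 = 1
7^9 mod 40 = 7


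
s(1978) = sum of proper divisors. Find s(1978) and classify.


Proper divisors: 1, 2, 23, 43, 46, 86, 989
Sum = 1 + 2 + 23 + 43 + 46 + 86 + 989 = 1190
1190 < 1978 → deficient

s(1978) = 1190 (deficient)


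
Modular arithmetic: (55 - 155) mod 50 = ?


55 - 155 = -100
-100 mod 50 = 0


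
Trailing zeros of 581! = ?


floor(581/5) = 116
floor(581/25) = 23
floor(581/125) = 4
Total = 143

143 trailing zeros


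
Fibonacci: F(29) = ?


Sequence: 1, 1, 2, 3, 5, 8, 13, 21, 34, 55, 89, 144, 233, 377, 610, 987, 1597, 2584, 4181, 6765, 10946, 17711, 28657, 46368, 75025, 121393, 196418, 317811, 514229
F(29) = 514229


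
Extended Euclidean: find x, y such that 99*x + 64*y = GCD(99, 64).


Tabular extended Euclidean (each row: r = 99*s + 64*t):
r=99, s=1, t=0
r=64, s=0, t=1
q=1: r=35, s=1, t=-1   [99*(1) + 64*(-1) = 35]
q=1: r=29, s=-1, t=2   [99*(-1) + 64*(2) = 29]
q=1: r=6, s=2, t=-3   [99*(2) + 64*(-3) = 6]
q=4: r=5, s=-9, t=14   [99*(-9) + 64*(14) = 5]
q=1: r=1, s=11, t=-17   [99*(11) + 64*(-17) = 1]
q=5: r=0, s=-64, t=99   [99*(-64) + 64*(99) = 0]
GCD = 1; from the row with r=1: x=11, y=-17
Check: 99*(11) + 64*(-17) = 1089 - 1088 = 1

GCD = 1, x = 11, y = -17


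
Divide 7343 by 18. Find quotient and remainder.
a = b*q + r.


7343 = 18 * 407 + 17
Check: 7326 + 17 = 7343

q = 407, r = 17


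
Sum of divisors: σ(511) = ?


Divisors of 511: 1, 7, 73, 511
Sum = 1 + 7 + 73 + 511 = 592

σ(511) = 592


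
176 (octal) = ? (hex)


176 (base 8) = 126 (decimal)
126 (decimal) = 7E (base 16)


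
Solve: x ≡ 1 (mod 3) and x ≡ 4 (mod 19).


M = 3*19 = 57
M1 = M/3 = 19, M2 = M/19 = 3
M1^(-1) mod 3 = 1, M2^(-1) mod 19 = 13
x = 1*19*1 + 4*3*13 = 175
175 mod 57 = 4
Check: 4 mod 3 = 1 ✓, 4 mod 19 = 4 ✓

x ≡ 4 (mod 57)


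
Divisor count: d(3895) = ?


3895 = 5^1 × 19^1 × 41^1
d(3895) = (1+1) × (1+1) × (1+1) = 8

8 divisors


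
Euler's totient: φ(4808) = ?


4808 = 2^3 × 601
Prime factors: 2, 601
φ(4808) = 4808 × (1-1/2) × (1-1/601)
= 4808 × 1/2 × 600/601 = 2400

φ(4808) = 2400


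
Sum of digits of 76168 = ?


7 + 6 + 1 + 6 + 8 = 28


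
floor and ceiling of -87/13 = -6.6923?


-87/13 = -6.6923
floor = -7
ceil = -6

floor = -7, ceil = -6


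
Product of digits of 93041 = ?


9 × 3 × 0 × 4 × 1 = 0


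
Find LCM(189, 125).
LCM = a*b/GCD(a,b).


GCD(189, 125) = 1
LCM = 189*125/1 = 23625/1 = 23625

LCM = 23625


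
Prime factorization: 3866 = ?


3866 / 2 = 1933
1933 / 1933 = 1
3866 = 2 × 1933


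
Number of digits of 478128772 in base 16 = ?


478128772 in base 16 = 1C7FAA84
Number of digits = 8

8 digits (base 16)


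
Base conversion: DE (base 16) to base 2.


DE (base 16) = 222 (decimal)
222 (decimal) = 11011110 (base 2)


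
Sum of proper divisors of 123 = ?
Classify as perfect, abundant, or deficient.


Proper divisors: 1, 3, 41
Sum = 1 + 3 + 41 = 45
45 < 123 → deficient

s(123) = 45 (deficient)


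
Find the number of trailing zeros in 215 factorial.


floor(215/5) = 43
floor(215/25) = 8
floor(215/125) = 1
Total = 52

52 trailing zeros


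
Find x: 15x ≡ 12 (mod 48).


GCD(15, 48) = 3 divides 12
Divide: 5x ≡ 4 (mod 16)
x ≡ 4 (mod 16)
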